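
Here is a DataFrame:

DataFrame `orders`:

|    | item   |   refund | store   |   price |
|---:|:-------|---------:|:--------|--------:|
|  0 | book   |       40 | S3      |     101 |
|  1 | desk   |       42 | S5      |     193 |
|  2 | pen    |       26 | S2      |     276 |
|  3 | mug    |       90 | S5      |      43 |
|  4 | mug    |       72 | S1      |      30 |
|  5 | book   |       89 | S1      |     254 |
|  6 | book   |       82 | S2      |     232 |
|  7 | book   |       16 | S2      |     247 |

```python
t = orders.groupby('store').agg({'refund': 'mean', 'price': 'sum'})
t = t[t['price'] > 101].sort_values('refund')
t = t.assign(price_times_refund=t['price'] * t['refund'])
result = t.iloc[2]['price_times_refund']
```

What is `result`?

group by store: mean(refund), sum(price):
          refund  price
store                  
S1     80.500000    284
S2     41.333333    755
S3     40.000000    101
S5     66.000000    236
filter rows where price > 101:
          refund  price
store                  
S1     80.500000    284
S2     41.333333    755
S5     66.000000    236
sort by refund:
          refund  price
store                  
S2     41.333333    755
S5     66.000000    236
S1     80.500000    284
add column price_times_refund = t['price'] * t['refund']:
          refund  price  price_times_refund
store                                      
S2     41.333333    755        31206.666667
S5     66.000000    236        15576.000000
S1     80.500000    284        22862.000000

22862.0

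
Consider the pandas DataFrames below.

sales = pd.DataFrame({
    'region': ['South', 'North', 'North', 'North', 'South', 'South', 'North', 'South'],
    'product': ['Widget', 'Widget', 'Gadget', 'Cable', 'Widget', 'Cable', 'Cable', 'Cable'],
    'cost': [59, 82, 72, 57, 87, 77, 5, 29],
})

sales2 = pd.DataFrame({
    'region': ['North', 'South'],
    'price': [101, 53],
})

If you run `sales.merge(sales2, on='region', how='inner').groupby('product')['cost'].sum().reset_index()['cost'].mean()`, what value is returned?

156.0

merge on 'region' (how='inner') → 8 rows:
  region product  cost  price
0  South  Widget    59     53
1  North  Widget    82    101
2  North  Gadget    72    101
3  North   Cable    57    101
4  South  Widget    87     53
5  South   Cable    77     53
6  North   Cable     5    101
7  South   Cable    29     53
group by product, sum of cost:
product
Cable     168
Gadget     72
Widget    228
Name: cost, dtype: int64
reset_index():
  product  cost
0   Cable   168
1  Gadget    72
2  Widget   228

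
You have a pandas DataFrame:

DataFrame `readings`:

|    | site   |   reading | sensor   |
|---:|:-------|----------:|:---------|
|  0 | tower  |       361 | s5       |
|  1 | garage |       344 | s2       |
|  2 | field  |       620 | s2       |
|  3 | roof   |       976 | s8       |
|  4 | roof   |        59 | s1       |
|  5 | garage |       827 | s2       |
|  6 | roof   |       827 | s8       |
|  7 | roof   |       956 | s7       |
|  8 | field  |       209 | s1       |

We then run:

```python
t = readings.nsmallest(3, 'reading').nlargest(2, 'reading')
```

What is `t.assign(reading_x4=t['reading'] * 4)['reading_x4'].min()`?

take 3 rows with smallest reading:
     site  reading sensor
4    roof       59     s1
8   field      209     s1
1  garage      344     s2
take 2 rows with largest reading:
     site  reading sensor
1  garage      344     s2
8   field      209     s1
add column reading_x4 = t['reading'] * 4:
     site  reading sensor  reading_x4
1  garage      344     s2        1376
8   field      209     s1         836

836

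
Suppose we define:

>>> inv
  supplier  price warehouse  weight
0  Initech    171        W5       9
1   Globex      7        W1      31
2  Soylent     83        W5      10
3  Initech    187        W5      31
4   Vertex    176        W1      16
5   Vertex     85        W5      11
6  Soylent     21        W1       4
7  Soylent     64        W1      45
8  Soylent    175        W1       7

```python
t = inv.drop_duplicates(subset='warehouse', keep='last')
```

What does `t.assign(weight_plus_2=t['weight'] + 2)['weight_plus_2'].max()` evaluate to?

drop duplicate warehouse (keep=last):
  supplier  price warehouse  weight
5   Vertex     85        W5      11
8  Soylent    175        W1       7
add column weight_plus_2 = t['weight'] + 2:
  supplier  price warehouse  weight  weight_plus_2
5   Vertex     85        W5      11             13
8  Soylent    175        W1       7              9

13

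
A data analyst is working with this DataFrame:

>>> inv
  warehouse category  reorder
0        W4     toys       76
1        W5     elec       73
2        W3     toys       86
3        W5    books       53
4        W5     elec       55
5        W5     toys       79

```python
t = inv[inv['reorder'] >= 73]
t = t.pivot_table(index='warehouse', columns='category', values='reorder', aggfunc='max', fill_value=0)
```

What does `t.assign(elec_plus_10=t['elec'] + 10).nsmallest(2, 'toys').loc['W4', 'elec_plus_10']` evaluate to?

10

filter rows where reorder >= 73:
  warehouse category  reorder
0        W4     toys       76
1        W5     elec       73
2        W3     toys       86
5        W5     toys       79
pivot: rows=warehouse, cols=category, max(reorder):
category   elec  toys
warehouse            
W3            0    86
W4            0    76
W5           73    79
add column elec_plus_10 = t['elec'] + 10:
category   elec  toys  elec_plus_10
warehouse                          
W3            0    86            10
W4            0    76            10
W5           73    79            83
take 2 rows with smallest toys:
category   elec  toys  elec_plus_10
warehouse                          
W4            0    76            10
W5           73    79            83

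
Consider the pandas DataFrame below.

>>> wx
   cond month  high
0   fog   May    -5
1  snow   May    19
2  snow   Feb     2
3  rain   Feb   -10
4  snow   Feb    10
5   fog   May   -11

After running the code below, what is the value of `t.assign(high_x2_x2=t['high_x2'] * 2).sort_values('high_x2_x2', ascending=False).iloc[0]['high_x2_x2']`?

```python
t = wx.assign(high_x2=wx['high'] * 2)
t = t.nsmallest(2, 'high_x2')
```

add column high_x2 = wx['high'] * 2:
   cond month  high  high_x2
0   fog   May    -5      -10
1  snow   May    19       38
2  snow   Feb     2        4
3  rain   Feb   -10      -20
4  snow   Feb    10       20
5   fog   May   -11      -22
take 2 rows with smallest high_x2:
   cond month  high  high_x2
5   fog   May   -11      -22
3  rain   Feb   -10      -20
add column high_x2_x2 = t['high_x2'] * 2:
   cond month  high  high_x2  high_x2_x2
5   fog   May   -11      -22         -44
3  rain   Feb   -10      -20         -40
sort by high_x2_x2 descending:
   cond month  high  high_x2  high_x2_x2
3  rain   Feb   -10      -20         -40
5   fog   May   -11      -22         -44
Reading off the value at position 0, column 'high_x2_x2', we get -40.

-40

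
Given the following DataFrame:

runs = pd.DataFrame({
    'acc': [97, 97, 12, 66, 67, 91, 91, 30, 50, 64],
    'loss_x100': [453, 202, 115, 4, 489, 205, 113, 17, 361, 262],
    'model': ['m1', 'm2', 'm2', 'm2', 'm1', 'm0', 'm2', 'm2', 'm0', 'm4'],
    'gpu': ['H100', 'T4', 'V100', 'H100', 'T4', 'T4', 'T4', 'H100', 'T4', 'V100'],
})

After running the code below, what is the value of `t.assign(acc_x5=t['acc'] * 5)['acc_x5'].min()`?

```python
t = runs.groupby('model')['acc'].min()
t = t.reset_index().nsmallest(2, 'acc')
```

group by model, min of acc:
model
m0    50
m1    67
m2    12
m4    64
Name: acc, dtype: int64
reset_index():
  model  acc
0    m0   50
1    m1   67
2    m2   12
3    m4   64
take 2 rows with smallest acc:
  model  acc
2    m2   12
0    m0   50
add column acc_x5 = t['acc'] * 5:
  model  acc  acc_x5
2    m2   12      60
0    m0   50     250
Hence 60.

60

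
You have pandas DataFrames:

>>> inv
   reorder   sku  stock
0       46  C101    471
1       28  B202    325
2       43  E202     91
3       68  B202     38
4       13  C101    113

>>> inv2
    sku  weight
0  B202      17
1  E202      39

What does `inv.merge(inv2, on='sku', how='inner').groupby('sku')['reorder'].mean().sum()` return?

91.0

merge on 'sku' (how='inner') → 3 rows:
   reorder   sku  stock  weight
0       28  B202    325      17
1       43  E202     91      39
2       68  B202     38      17
group by sku, mean of reorder:
sku
B202    48.0
E202    43.0
Name: reorder, dtype: float64
The sum of the resulting series is 91.0.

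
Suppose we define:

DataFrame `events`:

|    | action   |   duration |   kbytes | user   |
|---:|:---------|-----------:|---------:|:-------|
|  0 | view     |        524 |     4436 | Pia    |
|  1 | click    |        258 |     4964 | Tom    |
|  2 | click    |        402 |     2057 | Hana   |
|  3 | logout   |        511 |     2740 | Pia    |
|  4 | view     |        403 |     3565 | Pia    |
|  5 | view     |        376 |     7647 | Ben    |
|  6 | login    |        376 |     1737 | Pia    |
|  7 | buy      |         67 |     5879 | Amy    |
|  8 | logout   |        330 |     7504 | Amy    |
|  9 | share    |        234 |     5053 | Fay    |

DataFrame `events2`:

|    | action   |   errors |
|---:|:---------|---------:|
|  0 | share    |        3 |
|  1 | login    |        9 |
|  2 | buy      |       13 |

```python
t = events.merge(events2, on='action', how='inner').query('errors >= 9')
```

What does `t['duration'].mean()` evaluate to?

merge on 'action' (how='inner') → 3 rows:
  action  duration  kbytes user  errors
0  login       376    1737  Pia       9
1    buy        67    5879  Amy      13
2  share       234    5053  Fay       3
filter rows where errors >= 9:
  action  duration  kbytes user  errors
0  login       376    1737  Pia       9
1    buy        67    5879  Amy      13
Reading off the mean of column 'duration', we get 221.5.

221.5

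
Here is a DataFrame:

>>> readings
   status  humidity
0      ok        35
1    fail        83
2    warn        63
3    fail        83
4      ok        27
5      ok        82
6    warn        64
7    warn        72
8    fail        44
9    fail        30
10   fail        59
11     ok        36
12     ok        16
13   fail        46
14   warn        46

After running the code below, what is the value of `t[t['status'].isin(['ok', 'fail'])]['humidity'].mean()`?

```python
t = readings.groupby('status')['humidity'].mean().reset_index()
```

group by status, mean of humidity:
status
fail    57.50
ok      39.20
warn    61.25
Name: humidity, dtype: float64
reset_index():
  status  humidity
0   fail     57.50
1     ok     39.20
2   warn     61.25
filter rows where status in ['ok', 'fail']:
  status  humidity
0   fail      57.5
1     ok      39.2

48.35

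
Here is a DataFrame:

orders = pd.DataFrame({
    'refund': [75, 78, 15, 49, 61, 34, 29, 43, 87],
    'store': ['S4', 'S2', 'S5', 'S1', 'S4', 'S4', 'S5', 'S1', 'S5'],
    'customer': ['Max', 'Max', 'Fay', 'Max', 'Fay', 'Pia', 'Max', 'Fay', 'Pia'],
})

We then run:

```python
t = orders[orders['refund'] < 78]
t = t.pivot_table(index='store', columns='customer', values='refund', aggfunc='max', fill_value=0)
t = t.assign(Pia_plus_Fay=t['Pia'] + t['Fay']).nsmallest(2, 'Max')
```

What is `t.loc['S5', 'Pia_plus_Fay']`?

15

filter rows where refund < 78:
   refund store customer
0      75    S4      Max
2      15    S5      Fay
3      49    S1      Max
4      61    S4      Fay
5      34    S4      Pia
6      29    S5      Max
7      43    S1      Fay
pivot: rows=store, cols=customer, max(refund):
customer  Fay  Max  Pia
store                  
S1         43   49    0
S4         61   75   34
S5         15   29    0
add column Pia_plus_Fay = t['Pia'] + t['Fay']:
customer  Fay  Max  Pia  Pia_plus_Fay
store                                
S1         43   49    0            43
S4         61   75   34            95
S5         15   29    0            15
take 2 rows with smallest Max:
customer  Fay  Max  Pia  Pia_plus_Fay
store                                
S5         15   29    0            15
S1         43   49    0            43
The value at row 'S5', column 'Pia_plus_Fay' is 15.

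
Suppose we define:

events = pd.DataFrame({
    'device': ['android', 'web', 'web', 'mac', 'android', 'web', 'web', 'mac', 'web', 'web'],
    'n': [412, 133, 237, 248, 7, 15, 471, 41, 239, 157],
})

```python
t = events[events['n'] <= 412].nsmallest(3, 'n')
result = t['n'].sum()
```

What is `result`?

filter rows where n <= 412:
    device    n
0  android  412
1      web  133
2      web  237
3      mac  248
4  android    7
5      web   15
7      mac   41
8      web  239
9      web  157
take 3 rows with smallest n:
    device   n
4  android   7
5      web  15
7      mac  41

63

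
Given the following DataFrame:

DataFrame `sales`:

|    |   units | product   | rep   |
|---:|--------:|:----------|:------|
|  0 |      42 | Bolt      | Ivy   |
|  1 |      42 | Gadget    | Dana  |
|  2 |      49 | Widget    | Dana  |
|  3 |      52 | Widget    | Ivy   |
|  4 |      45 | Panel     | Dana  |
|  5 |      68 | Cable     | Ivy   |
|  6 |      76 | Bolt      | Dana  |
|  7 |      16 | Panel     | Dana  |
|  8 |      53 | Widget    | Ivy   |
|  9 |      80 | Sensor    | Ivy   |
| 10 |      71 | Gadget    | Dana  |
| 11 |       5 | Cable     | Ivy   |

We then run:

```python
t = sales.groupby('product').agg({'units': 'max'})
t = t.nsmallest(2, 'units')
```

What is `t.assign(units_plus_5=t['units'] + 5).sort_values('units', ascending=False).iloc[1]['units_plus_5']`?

group by product, max of units:
         units
product       
Bolt        76
Cable       68
Gadget      71
Panel       45
Sensor      80
Widget      53
take 2 rows with smallest units:
         units
product       
Panel       45
Widget      53
add column units_plus_5 = t['units'] + 5:
         units  units_plus_5
product                     
Panel       45            50
Widget      53            58
sort by units descending:
         units  units_plus_5
product                     
Widget      53            58
Panel       45            50
Taking the value at position 1, column 'units_plus_5' gives 50.

50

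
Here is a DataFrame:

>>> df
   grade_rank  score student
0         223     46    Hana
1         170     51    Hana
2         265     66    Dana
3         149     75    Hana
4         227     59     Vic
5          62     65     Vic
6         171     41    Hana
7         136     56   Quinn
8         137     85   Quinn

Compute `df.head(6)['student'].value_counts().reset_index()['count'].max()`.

3

take first 6 rows:
   grade_rank  score student
0         223     46    Hana
1         170     51    Hana
2         265     66    Dana
3         149     75    Hana
4         227     59     Vic
5          62     65     Vic
value_counts of student:
student
Hana    3
Vic     2
Dana    1
Name: count, dtype: int64
reset_index():
  student  count
0    Hana      3
1     Vic      2
2    Dana      1
The max of column 'count' is 3.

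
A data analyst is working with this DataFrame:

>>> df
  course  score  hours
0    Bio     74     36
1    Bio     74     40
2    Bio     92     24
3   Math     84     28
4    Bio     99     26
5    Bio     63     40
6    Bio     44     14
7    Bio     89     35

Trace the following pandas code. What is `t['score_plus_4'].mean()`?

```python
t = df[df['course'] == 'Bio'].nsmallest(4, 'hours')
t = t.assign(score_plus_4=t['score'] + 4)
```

filter rows where course == 'Bio':
  course  score  hours
0    Bio     74     36
1    Bio     74     40
2    Bio     92     24
4    Bio     99     26
5    Bio     63     40
6    Bio     44     14
7    Bio     89     35
take 4 rows with smallest hours:
  course  score  hours
6    Bio     44     14
2    Bio     92     24
4    Bio     99     26
7    Bio     89     35
add column score_plus_4 = t['score'] + 4:
  course  score  hours  score_plus_4
6    Bio     44     14            48
2    Bio     92     24            96
4    Bio     99     26           103
7    Bio     89     35            93

85.0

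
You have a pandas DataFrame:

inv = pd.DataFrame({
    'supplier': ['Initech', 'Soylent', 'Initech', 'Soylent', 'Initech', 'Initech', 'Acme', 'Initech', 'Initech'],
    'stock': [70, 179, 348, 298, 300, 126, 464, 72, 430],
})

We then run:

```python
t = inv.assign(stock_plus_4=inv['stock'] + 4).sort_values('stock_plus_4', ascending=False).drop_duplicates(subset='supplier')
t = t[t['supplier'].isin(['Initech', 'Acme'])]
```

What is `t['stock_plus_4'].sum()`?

902

add column stock_plus_4 = inv['stock'] + 4:
  supplier  stock  stock_plus_4
0  Initech     70            74
1  Soylent    179           183
2  Initech    348           352
3  Soylent    298           302
4  Initech    300           304
5  Initech    126           130
6     Acme    464           468
7  Initech     72            76
8  Initech    430           434
sort by stock_plus_4 descending:
  supplier  stock  stock_plus_4
6     Acme    464           468
8  Initech    430           434
2  Initech    348           352
4  Initech    300           304
3  Soylent    298           302
1  Soylent    179           183
5  Initech    126           130
7  Initech     72            76
0  Initech     70            74
drop duplicate supplier (keep=first):
  supplier  stock  stock_plus_4
6     Acme    464           468
8  Initech    430           434
3  Soylent    298           302
filter rows where supplier in ['Initech', 'Acme']:
  supplier  stock  stock_plus_4
6     Acme    464           468
8  Initech    430           434
The sum of column 'stock_plus_4' is 902.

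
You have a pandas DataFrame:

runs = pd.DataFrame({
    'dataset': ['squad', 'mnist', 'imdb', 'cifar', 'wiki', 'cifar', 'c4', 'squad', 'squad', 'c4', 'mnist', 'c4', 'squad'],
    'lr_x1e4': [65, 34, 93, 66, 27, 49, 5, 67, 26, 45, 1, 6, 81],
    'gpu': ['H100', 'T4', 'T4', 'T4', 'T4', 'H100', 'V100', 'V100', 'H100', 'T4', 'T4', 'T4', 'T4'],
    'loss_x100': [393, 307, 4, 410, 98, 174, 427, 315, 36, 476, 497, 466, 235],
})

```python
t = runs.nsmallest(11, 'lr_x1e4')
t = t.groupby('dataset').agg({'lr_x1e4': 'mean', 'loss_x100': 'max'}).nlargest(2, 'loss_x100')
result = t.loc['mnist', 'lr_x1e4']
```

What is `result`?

17.5

take 11 rows with smallest lr_x1e4:
   dataset  lr_x1e4   gpu  loss_x100
10   mnist        1    T4        497
6       c4        5  V100        427
11      c4        6    T4        466
8    squad       26  H100         36
4     wiki       27    T4         98
1    mnist       34    T4        307
9       c4       45    T4        476
5    cifar       49  H100        174
0    squad       65  H100        393
3    cifar       66    T4        410
7    squad       67  V100        315
group by dataset: mean(lr_x1e4), max(loss_x100):
           lr_x1e4  loss_x100
dataset                      
c4       18.666667        476
cifar    57.500000        410
mnist    17.500000        497
squad    52.666667        393
wiki     27.000000         98
take 2 rows with largest loss_x100:
           lr_x1e4  loss_x100
dataset                      
mnist    17.500000        497
c4       18.666667        476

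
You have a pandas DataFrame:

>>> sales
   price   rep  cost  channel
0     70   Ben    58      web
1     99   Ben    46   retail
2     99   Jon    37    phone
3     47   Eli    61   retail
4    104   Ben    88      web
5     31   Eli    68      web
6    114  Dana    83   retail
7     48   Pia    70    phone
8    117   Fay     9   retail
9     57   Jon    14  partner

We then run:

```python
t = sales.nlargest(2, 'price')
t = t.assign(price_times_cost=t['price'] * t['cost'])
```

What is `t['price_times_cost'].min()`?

take 2 rows with largest price:
   price   rep  cost channel
8    117   Fay     9  retail
6    114  Dana    83  retail
add column price_times_cost = t['price'] * t['cost']:
   price   rep  cost channel  price_times_cost
8    117   Fay     9  retail              1053
6    114  Dana    83  retail              9462
Then the min of column 'price_times_cost': 1053

1053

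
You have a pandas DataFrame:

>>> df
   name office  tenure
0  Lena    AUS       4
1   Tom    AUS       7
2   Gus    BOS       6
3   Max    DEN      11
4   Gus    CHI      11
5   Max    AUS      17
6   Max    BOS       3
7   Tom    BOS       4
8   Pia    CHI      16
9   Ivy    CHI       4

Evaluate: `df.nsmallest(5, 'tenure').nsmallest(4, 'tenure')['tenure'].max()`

4

take 5 rows with smallest tenure:
   name office  tenure
6   Max    BOS       3
0  Lena    AUS       4
7   Tom    BOS       4
9   Ivy    CHI       4
2   Gus    BOS       6
take 4 rows with smallest tenure:
   name office  tenure
6   Max    BOS       3
0  Lena    AUS       4
7   Tom    BOS       4
9   Ivy    CHI       4
Taking the max of column 'tenure' gives 4.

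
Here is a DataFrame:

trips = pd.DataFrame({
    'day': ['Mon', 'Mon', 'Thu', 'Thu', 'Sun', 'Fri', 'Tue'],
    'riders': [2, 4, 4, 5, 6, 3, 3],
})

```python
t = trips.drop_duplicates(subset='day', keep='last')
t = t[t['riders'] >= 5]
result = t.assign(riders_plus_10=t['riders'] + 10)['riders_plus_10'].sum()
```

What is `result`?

31

drop duplicate day (keep=last):
   day  riders
1  Mon       4
3  Thu       5
4  Sun       6
5  Fri       3
6  Tue       3
filter rows where riders >= 5:
   day  riders
3  Thu       5
4  Sun       6
add column riders_plus_10 = t['riders'] + 10:
   day  riders  riders_plus_10
3  Thu       5              15
4  Sun       6              16
Then the sum of column 'riders_plus_10': 31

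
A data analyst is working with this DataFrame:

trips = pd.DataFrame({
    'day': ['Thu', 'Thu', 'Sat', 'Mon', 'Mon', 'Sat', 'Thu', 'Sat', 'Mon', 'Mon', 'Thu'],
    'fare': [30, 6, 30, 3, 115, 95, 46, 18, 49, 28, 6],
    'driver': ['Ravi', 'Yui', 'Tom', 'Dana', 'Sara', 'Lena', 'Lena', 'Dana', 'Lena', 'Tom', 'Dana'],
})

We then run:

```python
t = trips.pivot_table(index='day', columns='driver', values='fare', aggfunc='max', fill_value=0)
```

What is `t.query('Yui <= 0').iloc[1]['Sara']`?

pivot: rows=day, cols=driver, max(fare):
driver  Dana  Lena  Ravi  Sara  Tom  Yui
day                                     
Mon        3    49     0   115   28    0
Sat       18    95     0     0   30    0
Thu        6    46    30     0    0    6
filter rows where Yui <= 0:
driver  Dana  Lena  Ravi  Sara  Tom  Yui
day                                     
Mon        3    49     0   115   28    0
Sat       18    95     0     0   30    0
So iloc[1]['Sara'] = 0.

0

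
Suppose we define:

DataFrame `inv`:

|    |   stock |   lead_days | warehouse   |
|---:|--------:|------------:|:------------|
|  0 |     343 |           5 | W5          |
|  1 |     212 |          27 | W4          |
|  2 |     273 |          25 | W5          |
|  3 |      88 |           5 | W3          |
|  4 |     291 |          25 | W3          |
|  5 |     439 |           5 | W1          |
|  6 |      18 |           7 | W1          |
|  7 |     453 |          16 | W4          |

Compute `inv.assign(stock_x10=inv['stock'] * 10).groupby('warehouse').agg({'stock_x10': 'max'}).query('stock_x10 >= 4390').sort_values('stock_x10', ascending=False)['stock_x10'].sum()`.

8920

add column stock_x10 = inv['stock'] * 10:
   stock  lead_days warehouse  stock_x10
0    343          5        W5       3430
1    212         27        W4       2120
2    273         25        W5       2730
3     88          5        W3        880
4    291         25        W3       2910
5    439          5        W1       4390
6     18          7        W1        180
7    453         16        W4       4530
group by warehouse, max of stock_x10:
           stock_x10
warehouse           
W1              4390
W3              2910
W4              4530
W5              3430
filter rows where stock_x10 >= 4390:
           stock_x10
warehouse           
W1              4390
W4              4530
sort by stock_x10 descending:
           stock_x10
warehouse           
W4              4530
W1              4390
Then the sum of column 'stock_x10': 8920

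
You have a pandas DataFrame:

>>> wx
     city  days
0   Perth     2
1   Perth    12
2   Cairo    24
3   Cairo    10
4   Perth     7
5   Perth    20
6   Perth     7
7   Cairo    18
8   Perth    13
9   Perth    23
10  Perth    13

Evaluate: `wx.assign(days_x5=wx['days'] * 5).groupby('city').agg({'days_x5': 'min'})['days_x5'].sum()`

60

add column days_x5 = wx['days'] * 5:
     city  days  days_x5
0   Perth     2       10
1   Perth    12       60
2   Cairo    24      120
3   Cairo    10       50
4   Perth     7       35
5   Perth    20      100
6   Perth     7       35
7   Cairo    18       90
8   Perth    13       65
9   Perth    23      115
10  Perth    13       65
group by city, min of days_x5:
       days_x5
city          
Cairo       50
Perth       10
Finally, sum of column 'days_x5' = 60.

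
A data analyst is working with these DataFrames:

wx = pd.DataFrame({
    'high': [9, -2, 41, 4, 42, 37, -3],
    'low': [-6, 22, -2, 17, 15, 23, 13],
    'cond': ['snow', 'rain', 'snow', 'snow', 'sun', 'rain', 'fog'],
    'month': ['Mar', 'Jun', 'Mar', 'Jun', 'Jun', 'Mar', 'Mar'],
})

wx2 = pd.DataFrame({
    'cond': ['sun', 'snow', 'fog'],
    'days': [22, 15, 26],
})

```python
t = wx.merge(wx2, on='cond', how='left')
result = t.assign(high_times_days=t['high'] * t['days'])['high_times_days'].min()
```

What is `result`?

merge on 'cond' (how='left') → 7 rows:
   high  low  cond month  days
0     9   -6  snow   Mar  15.0
1    -2   22  rain   Jun   NaN
2    41   -2  snow   Mar  15.0
3     4   17  snow   Jun  15.0
4    42   15   sun   Jun  22.0
5    37   23  rain   Mar   NaN
6    -3   13   fog   Mar  26.0
add column high_times_days = t['high'] * t['days']:
   high  low  cond month  days  high_times_days
0     9   -6  snow   Mar  15.0            135.0
1    -2   22  rain   Jun   NaN              NaN
2    41   -2  snow   Mar  15.0            615.0
3     4   17  snow   Jun  15.0             60.0
4    42   15   sun   Jun  22.0            924.0
5    37   23  rain   Mar   NaN              NaN
6    -3   13   fog   Mar  26.0            -78.0
The min of column 'high_times_days' is -78.0.

-78.0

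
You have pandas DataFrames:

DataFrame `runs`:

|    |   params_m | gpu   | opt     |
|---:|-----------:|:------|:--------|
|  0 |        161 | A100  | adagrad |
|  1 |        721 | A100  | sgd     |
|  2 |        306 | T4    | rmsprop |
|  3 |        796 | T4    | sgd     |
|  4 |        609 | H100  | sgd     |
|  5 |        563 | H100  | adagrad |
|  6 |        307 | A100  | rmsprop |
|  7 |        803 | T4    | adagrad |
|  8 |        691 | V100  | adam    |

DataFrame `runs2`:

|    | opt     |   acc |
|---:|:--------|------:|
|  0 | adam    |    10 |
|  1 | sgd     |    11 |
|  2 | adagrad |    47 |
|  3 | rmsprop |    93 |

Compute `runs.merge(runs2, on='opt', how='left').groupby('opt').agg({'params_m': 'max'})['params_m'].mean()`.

649.25

merge on 'opt' (how='left') → 9 rows:
   params_m   gpu      opt  acc
0       161  A100  adagrad   47
1       721  A100      sgd   11
2       306    T4  rmsprop   93
3       796    T4      sgd   11
4       609  H100      sgd   11
5       563  H100  adagrad   47
6       307  A100  rmsprop   93
7       803    T4  adagrad   47
8       691  V100     adam   10
group by opt, max of params_m:
         params_m
opt              
adagrad       803
adam          691
rmsprop       307
sgd           796
Finally, mean of column 'params_m' = 649.25.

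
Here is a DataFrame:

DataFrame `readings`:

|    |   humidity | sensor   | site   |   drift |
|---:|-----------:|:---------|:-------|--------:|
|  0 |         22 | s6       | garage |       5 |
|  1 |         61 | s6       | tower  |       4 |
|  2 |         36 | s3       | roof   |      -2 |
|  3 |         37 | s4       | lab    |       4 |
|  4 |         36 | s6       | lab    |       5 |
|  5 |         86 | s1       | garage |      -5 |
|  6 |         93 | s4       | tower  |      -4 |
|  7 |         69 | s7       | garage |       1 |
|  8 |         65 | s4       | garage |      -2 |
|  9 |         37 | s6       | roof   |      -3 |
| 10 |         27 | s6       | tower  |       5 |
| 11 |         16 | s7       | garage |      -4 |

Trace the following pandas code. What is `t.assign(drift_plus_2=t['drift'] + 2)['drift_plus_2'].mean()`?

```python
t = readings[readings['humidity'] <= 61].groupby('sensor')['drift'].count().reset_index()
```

4.0

filter rows where humidity <= 61:
    humidity sensor    site  drift
0         22     s6  garage      5
1         61     s6   tower      4
2         36     s3    roof     -2
3         37     s4     lab      4
4         36     s6     lab      5
9         37     s6    roof     -3
10        27     s6   tower      5
11        16     s7  garage     -4
group by sensor, count of drift:
sensor
s3    1
s4    1
s6    5
s7    1
Name: drift, dtype: int64
reset_index():
  sensor  drift
0     s3      1
1     s4      1
2     s6      5
3     s7      1
add column drift_plus_2 = t['drift'] + 2:
  sensor  drift  drift_plus_2
0     s3      1             3
1     s4      1             3
2     s6      5             7
3     s7      1             3
So mean() = 4.0.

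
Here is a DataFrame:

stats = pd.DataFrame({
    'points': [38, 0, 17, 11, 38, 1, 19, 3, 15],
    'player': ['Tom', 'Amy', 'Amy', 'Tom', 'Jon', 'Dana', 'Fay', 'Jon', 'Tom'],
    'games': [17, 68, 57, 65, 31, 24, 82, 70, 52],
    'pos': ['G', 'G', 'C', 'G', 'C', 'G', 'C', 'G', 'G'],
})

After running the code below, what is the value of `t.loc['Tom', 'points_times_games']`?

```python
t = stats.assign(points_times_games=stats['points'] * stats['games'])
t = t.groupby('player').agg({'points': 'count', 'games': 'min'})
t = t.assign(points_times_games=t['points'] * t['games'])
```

51

add column points_times_games = stats['points'] * stats['games']:
   points player  games pos  points_times_games
0      38    Tom     17   G                 646
1       0    Amy     68   G                   0
2      17    Amy     57   C                 969
3      11    Tom     65   G                 715
4      38    Jon     31   C                1178
5       1   Dana     24   G                  24
6      19    Fay     82   C                1558
7       3    Jon     70   G                 210
8      15    Tom     52   G                 780
group by player: count(points), min(games):
        points  games
player               
Amy          2     57
Dana         1     24
Fay          1     82
Jon          2     31
Tom          3     17
add column points_times_games = t['points'] * t['games']:
        points  games  points_times_games
player                                   
Amy          2     57                 114
Dana         1     24                  24
Fay          1     82                  82
Jon          2     31                  62
Tom          3     17                  51
So loc['Tom', 'points_times_games'] = 51.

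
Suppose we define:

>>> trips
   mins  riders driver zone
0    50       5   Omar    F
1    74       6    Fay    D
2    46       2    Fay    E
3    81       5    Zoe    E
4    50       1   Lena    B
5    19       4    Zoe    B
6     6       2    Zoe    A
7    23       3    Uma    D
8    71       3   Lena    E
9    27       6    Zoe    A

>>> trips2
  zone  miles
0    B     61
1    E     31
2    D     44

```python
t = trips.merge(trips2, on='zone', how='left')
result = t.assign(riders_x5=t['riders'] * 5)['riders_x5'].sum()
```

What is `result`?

merge on 'zone' (how='left') → 10 rows:
   mins  riders driver zone  miles
0    50       5   Omar    F    NaN
1    74       6    Fay    D   44.0
2    46       2    Fay    E   31.0
3    81       5    Zoe    E   31.0
4    50       1   Lena    B   61.0
5    19       4    Zoe    B   61.0
6     6       2    Zoe    A    NaN
7    23       3    Uma    D   44.0
8    71       3   Lena    E   31.0
9    27       6    Zoe    A    NaN
add column riders_x5 = t['riders'] * 5:
   mins  riders driver zone  miles  riders_x5
0    50       5   Omar    F    NaN         25
1    74       6    Fay    D   44.0         30
2    46       2    Fay    E   31.0         10
3    81       5    Zoe    E   31.0         25
4    50       1   Lena    B   61.0          5
5    19       4    Zoe    B   61.0         20
6     6       2    Zoe    A    NaN         10
7    23       3    Uma    D   44.0         15
8    71       3   Lena    E   31.0         15
9    27       6    Zoe    A    NaN         30
Finally, sum of column 'riders_x5' = 185.

185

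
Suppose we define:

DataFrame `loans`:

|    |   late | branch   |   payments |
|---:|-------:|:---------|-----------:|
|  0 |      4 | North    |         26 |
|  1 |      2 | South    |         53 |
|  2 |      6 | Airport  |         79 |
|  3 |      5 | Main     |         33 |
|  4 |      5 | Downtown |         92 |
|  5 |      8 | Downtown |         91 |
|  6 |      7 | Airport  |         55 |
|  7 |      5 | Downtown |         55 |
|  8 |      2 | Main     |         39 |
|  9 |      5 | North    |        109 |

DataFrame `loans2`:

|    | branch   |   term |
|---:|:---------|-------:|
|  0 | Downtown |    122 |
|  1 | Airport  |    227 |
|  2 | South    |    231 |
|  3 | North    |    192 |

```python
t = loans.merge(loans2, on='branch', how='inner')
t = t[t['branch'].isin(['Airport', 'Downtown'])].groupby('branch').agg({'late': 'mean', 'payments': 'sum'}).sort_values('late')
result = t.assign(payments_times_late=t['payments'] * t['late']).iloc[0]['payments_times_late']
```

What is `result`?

1428.0

merge on 'branch' (how='inner') → 8 rows:
   late    branch  payments  term
0     4     North        26   192
1     2     South        53   231
2     6   Airport        79   227
3     5  Downtown        92   122
4     8  Downtown        91   122
5     7   Airport        55   227
6     5  Downtown        55   122
7     5     North       109   192
filter rows where branch in ['Airport', 'Downtown']:
   late    branch  payments  term
2     6   Airport        79   227
3     5  Downtown        92   122
4     8  Downtown        91   122
5     7   Airport        55   227
6     5  Downtown        55   122
group by branch: mean(late), sum(payments):
          late  payments
branch                  
Airport    6.5       134
Downtown   6.0       238
sort by late:
          late  payments
branch                  
Downtown   6.0       238
Airport    6.5       134
add column payments_times_late = t['payments'] * t['late']:
          late  payments  payments_times_late
branch                                       
Downtown   6.0       238               1428.0
Airport    6.5       134                871.0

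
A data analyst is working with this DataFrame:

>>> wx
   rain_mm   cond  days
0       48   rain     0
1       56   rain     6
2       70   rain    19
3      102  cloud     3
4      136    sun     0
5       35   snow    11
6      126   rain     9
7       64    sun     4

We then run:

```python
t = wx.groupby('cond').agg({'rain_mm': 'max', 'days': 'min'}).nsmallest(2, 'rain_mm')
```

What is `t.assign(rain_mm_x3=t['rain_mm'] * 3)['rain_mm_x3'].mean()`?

205.5

group by cond: max(rain_mm), min(days):
       rain_mm  days
cond                
cloud      102     3
rain       126     0
snow        35    11
sun        136     0
take 2 rows with smallest rain_mm:
       rain_mm  days
cond                
snow        35    11
cloud      102     3
add column rain_mm_x3 = t['rain_mm'] * 3:
       rain_mm  days  rain_mm_x3
cond                            
snow        35    11         105
cloud      102     3         306
mean of column 'rain_mm_x3' → 205.5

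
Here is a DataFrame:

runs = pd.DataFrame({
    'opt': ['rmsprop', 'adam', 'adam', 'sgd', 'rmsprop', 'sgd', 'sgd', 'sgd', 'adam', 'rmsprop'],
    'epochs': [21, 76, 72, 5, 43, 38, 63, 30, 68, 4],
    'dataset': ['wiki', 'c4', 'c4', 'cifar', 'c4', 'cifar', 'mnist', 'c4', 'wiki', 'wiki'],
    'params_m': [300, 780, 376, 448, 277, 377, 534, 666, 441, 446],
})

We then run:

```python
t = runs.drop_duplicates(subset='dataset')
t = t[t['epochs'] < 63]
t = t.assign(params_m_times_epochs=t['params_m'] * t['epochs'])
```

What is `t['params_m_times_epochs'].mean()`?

4270.0

drop duplicate dataset (keep=first):
       opt  epochs dataset  params_m
0  rmsprop      21    wiki       300
1     adam      76      c4       780
3      sgd       5   cifar       448
6      sgd      63   mnist       534
filter rows where epochs < 63:
       opt  epochs dataset  params_m
0  rmsprop      21    wiki       300
3      sgd       5   cifar       448
add column params_m_times_epochs = t['params_m'] * t['epochs']:
       opt  epochs dataset  params_m  params_m_times_epochs
0  rmsprop      21    wiki       300                   6300
3      sgd       5   cifar       448                   2240
Then the mean of column 'params_m_times_epochs': 4270.0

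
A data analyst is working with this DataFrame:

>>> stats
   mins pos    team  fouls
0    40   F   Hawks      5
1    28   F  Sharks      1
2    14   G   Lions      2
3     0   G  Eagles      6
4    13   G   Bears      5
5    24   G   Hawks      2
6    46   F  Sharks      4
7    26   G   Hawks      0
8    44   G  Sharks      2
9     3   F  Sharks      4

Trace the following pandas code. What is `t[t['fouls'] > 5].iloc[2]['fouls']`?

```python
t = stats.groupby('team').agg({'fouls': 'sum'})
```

group by team, sum of fouls:
        fouls
team         
Bears       5
Eagles      6
Hawks       7
Lions       2
Sharks     11
filter rows where fouls > 5:
        fouls
team         
Eagles      6
Hawks       7
Sharks     11
value at position 2, column 'fouls' → 11

11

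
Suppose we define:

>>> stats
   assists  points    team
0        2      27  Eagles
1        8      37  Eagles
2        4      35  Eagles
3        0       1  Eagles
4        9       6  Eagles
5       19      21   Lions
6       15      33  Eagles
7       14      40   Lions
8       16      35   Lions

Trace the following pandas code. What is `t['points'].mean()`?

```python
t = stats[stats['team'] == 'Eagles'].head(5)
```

filter rows where team == 'Eagles':
   assists  points    team
0        2      27  Eagles
1        8      37  Eagles
2        4      35  Eagles
3        0       1  Eagles
4        9       6  Eagles
6       15      33  Eagles
take first 5 rows:
   assists  points    team
0        2      27  Eagles
1        8      37  Eagles
2        4      35  Eagles
3        0       1  Eagles
4        9       6  Eagles
Hence 21.2.

21.2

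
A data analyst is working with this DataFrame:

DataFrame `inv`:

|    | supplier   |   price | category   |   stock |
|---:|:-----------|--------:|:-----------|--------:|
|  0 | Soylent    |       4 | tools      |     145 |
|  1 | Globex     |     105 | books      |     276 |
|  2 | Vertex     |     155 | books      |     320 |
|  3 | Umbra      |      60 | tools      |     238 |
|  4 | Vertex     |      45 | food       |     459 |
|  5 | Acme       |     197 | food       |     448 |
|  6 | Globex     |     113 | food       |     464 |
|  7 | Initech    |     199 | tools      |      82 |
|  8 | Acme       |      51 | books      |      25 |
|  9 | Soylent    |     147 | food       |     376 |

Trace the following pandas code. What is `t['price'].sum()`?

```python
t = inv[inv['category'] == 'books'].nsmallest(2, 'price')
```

filter rows where category == 'books':
  supplier  price category  stock
1   Globex    105    books    276
2   Vertex    155    books    320
8     Acme     51    books     25
take 2 rows with smallest price:
  supplier  price category  stock
8     Acme     51    books     25
1   Globex    105    books    276
Then the sum of column 'price': 156

156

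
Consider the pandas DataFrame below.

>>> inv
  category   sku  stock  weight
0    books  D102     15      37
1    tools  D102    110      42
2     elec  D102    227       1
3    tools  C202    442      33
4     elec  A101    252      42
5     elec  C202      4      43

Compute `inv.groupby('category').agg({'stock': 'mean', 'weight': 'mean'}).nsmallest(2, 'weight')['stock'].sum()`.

group by category: mean(stock), mean(weight):
          stock     weight
category                  
books      15.0  37.000000
elec      161.0  28.666667
tools     276.0  37.500000
take 2 rows with smallest weight:
          stock     weight
category                  
elec      161.0  28.666667
books      15.0  37.000000
Hence 176.0.

176.0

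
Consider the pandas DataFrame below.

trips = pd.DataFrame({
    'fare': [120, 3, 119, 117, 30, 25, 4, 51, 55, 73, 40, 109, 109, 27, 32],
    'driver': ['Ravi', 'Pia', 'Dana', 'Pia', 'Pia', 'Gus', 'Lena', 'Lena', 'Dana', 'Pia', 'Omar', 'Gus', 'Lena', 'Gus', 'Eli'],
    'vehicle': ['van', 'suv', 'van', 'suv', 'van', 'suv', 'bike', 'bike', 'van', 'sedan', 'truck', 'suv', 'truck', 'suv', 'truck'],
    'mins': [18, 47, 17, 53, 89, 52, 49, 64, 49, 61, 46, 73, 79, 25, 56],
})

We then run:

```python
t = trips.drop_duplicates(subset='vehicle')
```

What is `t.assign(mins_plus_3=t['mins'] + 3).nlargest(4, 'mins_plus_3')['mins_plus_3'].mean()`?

53.75

drop duplicate vehicle (keep=first):
    fare driver vehicle  mins
0    120   Ravi     van    18
1      3    Pia     suv    47
6      4   Lena    bike    49
9     73    Pia   sedan    61
10    40   Omar   truck    46
add column mins_plus_3 = t['mins'] + 3:
    fare driver vehicle  mins  mins_plus_3
0    120   Ravi     van    18           21
1      3    Pia     suv    47           50
6      4   Lena    bike    49           52
9     73    Pia   sedan    61           64
10    40   Omar   truck    46           49
take 4 rows with largest mins_plus_3:
    fare driver vehicle  mins  mins_plus_3
9     73    Pia   sedan    61           64
6      4   Lena    bike    49           52
1      3    Pia     suv    47           50
10    40   Omar   truck    46           49
Then the mean of column 'mins_plus_3': 53.75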